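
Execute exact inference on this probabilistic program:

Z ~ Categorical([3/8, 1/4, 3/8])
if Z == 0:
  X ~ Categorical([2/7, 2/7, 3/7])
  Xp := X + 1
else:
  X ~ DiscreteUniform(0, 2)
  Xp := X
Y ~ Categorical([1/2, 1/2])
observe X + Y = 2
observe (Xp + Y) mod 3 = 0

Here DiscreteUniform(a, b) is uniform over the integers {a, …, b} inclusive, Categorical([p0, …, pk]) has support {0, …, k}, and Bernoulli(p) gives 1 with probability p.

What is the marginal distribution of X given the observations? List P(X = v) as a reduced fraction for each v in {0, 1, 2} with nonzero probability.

P(X=1) = 2/5, P(X=2) = 3/5

Enumerate traces; 2 have nonzero weight after conditioning:
  (Z=0, X=1, Y=1) weight 3/56
  (Z=0, X=2, Y=0) weight 9/112
Group by X:
  weight(X=1) = 3/56
  weight(X=2) = 9/112
Total weight = 3/56 + 9/112 = 15/112
P(X=1 | obs) = 3/56 / 15/112 = 2/5
P(X=2 | obs) = 9/112 / 15/112 = 3/5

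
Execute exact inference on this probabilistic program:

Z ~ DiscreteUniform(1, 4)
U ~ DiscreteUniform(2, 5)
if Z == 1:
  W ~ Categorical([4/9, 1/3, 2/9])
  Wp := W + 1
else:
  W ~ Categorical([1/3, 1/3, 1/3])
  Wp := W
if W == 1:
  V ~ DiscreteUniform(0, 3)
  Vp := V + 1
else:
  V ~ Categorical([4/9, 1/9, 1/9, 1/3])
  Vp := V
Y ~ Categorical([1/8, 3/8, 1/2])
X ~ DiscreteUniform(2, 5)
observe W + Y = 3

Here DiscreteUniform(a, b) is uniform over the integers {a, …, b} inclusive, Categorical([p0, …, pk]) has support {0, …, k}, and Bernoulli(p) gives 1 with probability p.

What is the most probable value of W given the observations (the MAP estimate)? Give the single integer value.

argmax_v P(W = v | obs) = 1

Enumerate traces; 512 have nonzero weight after conditioning:
  (Z=1, U=2, W=1, V=0, Y=2, X=2) weight 1/1536
  (Z=1, U=2, W=1, V=0, Y=2, X=3) weight 1/1536
  (Z=1, U=2, W=1, V=0, Y=2, X=4) weight 1/1536
  (Z=1, U=2, W=1, V=0, Y=2, X=5) weight 1/1536
  (Z=1, U=2, W=1, V=1, Y=2, X=2) weight 1/1536
  (Z=1, U=2, W=1, V=1, Y=2, X=3) weight 1/1536
  (Z=1, U=2, W=1, V=1, Y=2, X=4) weight 1/1536
  (Z=1, U=2, W=1, V=1, Y=2, X=5) weight 1/1536
  (Z=1, U=2, W=2, V=0, Y=1, X=2) weight 1/1728
  … 503 more
Group by W:
  weight(W=1) = 1/6
  weight(W=2) = 11/96
Total weight = 1/6 + 11/96 = 9/32
P(W=1 | obs) = 1/6 / 9/32 = 16/27
P(W=2 | obs) = 11/96 / 9/32 = 11/27
argmax = 1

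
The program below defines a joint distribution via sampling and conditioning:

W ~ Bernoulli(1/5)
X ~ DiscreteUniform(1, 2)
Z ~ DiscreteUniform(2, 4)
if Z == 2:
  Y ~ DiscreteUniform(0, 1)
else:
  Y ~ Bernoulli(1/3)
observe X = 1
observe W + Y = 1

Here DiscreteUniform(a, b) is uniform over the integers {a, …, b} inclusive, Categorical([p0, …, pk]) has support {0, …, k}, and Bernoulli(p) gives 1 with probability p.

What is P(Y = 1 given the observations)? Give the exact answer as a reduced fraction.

Enumerate traces; 6 have nonzero weight after conditioning:
  (W=0, X=1, Z=2, Y=1) weight 1/15
  (W=0, X=1, Z=3, Y=1) weight 2/45
  (W=0, X=1, Z=4, Y=1) weight 2/45
  (W=1, X=1, Z=2, Y=0) weight 1/60
  (W=1, X=1, Z=3, Y=0) weight 1/45
  (W=1, X=1, Z=4, Y=0) weight 1/45
Group by Y:
  weight(Y=0) = 11/180
  weight(Y=1) = 7/45
Total weight = 11/180 + 7/45 = 13/60
P(Y=0 | obs) = 11/180 / 13/60 = 11/39
P(Y=1 | obs) = 7/45 / 13/60 = 28/39

P(Y = 1 | obs) = 28/39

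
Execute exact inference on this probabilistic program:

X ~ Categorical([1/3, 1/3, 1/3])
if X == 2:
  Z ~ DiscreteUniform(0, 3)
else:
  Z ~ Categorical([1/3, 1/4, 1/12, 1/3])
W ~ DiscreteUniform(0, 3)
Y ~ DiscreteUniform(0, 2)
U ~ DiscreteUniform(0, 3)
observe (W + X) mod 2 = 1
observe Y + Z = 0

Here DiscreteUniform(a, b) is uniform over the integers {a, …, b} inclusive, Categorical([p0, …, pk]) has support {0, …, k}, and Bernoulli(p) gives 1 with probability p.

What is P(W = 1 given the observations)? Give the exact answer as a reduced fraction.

P(W = 1 | obs) = 7/22

Enumerate traces; 24 have nonzero weight after conditioning:
  (X=0, Z=0, W=1, Y=0, U=0) weight 1/432
  (X=0, Z=0, W=1, Y=0, U=1) weight 1/432
  (X=0, Z=0, W=1, Y=0, U=2) weight 1/432
  (X=0, Z=0, W=1, Y=0, U=3) weight 1/432
  (X=0, Z=0, W=3, Y=0, U=0) weight 1/432
  (X=0, Z=0, W=3, Y=0, U=1) weight 1/432
  (X=0, Z=0, W=3, Y=0, U=2) weight 1/432
  (X=0, Z=0, W=3, Y=0, U=3) weight 1/432
  (X=1, Z=0, W=0, Y=0, U=0) weight 1/432
  (X=1, Z=0, W=2, Y=0, U=0) weight 1/432
  … 14 more
Group by W:
  weight(W=0) = 1/108
  weight(W=1) = 7/432
  weight(W=2) = 1/108
  weight(W=3) = 7/432
Total weight = 1/108 + 7/432 + 1/108 + 7/432 = 11/216
P(W=0 | obs) = 1/108 / 11/216 = 2/11
P(W=1 | obs) = 7/432 / 11/216 = 7/22
P(W=2 | obs) = 1/108 / 11/216 = 2/11
P(W=3 | obs) = 7/432 / 11/216 = 7/22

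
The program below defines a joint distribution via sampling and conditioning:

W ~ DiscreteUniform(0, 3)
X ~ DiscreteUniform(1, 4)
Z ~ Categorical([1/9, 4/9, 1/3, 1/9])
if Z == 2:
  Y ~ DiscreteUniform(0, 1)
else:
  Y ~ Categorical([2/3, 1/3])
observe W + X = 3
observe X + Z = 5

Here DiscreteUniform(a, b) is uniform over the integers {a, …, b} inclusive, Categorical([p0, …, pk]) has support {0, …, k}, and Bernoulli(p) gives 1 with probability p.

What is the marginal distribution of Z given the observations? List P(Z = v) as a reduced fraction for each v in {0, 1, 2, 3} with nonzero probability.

P(Z=2) = 3/4, P(Z=3) = 1/4

Enumerate traces; 4 have nonzero weight after conditioning:
  (W=0, X=3, Z=2, Y=0) weight 1/96
  (W=0, X=3, Z=2, Y=1) weight 1/96
  (W=1, X=2, Z=3, Y=0) weight 1/216
  (W=1, X=2, Z=3, Y=1) weight 1/432
Group by Z:
  weight(Z=2) = 1/48
  weight(Z=3) = 1/144
Total weight = 1/48 + 1/144 = 1/36
P(Z=2 | obs) = 1/48 / 1/36 = 3/4
P(Z=3 | obs) = 1/144 / 1/36 = 1/4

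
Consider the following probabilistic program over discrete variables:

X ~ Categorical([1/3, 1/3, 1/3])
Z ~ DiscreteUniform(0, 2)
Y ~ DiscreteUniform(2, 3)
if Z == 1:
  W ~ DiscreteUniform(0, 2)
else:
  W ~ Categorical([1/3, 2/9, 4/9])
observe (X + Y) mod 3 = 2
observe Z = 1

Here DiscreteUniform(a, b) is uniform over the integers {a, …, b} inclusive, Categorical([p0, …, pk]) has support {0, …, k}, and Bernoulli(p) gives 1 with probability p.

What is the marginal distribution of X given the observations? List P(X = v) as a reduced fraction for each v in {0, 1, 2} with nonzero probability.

P(X=0) = 1/2, P(X=2) = 1/2

Enumerate traces; 6 have nonzero weight after conditioning:
  (X=0, Z=1, Y=2, W=0) weight 1/54
  (X=0, Z=1, Y=2, W=1) weight 1/54
  (X=0, Z=1, Y=2, W=2) weight 1/54
  (X=2, Z=1, Y=3, W=0) weight 1/54
  (X=2, Z=1, Y=3, W=1) weight 1/54
  (X=2, Z=1, Y=3, W=2) weight 1/54
Group by X:
  weight(X=0) = 1/18
  weight(X=2) = 1/18
Total weight = 1/18 + 1/18 = 1/9
P(X=0 | obs) = 1/18 / 1/9 = 1/2
P(X=2 | obs) = 1/18 / 1/9 = 1/2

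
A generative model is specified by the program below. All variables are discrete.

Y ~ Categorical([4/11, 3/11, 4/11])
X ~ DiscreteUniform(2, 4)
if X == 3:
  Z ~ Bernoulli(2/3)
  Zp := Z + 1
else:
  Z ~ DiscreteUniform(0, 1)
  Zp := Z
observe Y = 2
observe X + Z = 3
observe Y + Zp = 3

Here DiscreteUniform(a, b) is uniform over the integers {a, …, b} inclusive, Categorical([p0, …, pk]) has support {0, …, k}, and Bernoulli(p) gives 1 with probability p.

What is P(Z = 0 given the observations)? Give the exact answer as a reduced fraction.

P(Z = 0 | obs) = 2/5

Enumerate traces; 2 have nonzero weight after conditioning:
  (Y=2, X=2, Z=1) weight 2/33
  (Y=2, X=3, Z=0) weight 4/99
Group by Z:
  weight(Z=0) = 4/99
  weight(Z=1) = 2/33
Total weight = 4/99 + 2/33 = 10/99
P(Z=0 | obs) = 4/99 / 10/99 = 2/5
P(Z=1 | obs) = 2/33 / 10/99 = 3/5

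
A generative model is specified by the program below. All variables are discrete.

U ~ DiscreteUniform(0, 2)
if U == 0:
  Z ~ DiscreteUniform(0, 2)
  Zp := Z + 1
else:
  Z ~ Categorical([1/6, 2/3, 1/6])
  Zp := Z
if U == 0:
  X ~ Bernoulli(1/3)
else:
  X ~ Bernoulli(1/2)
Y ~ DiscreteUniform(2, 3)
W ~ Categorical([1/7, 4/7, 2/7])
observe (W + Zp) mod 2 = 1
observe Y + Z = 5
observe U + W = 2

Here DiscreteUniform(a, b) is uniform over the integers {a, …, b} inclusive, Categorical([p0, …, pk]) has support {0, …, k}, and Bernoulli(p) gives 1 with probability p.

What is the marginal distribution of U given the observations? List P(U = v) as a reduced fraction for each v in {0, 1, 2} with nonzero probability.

P(U=0) = 1/2, P(U=1) = 1/2

Enumerate traces; 4 have nonzero weight after conditioning:
  (U=0, Z=2, X=0, Y=3, W=2) weight 2/189
  (U=0, Z=2, X=1, Y=3, W=2) weight 1/189
  (U=1, Z=2, X=0, Y=3, W=1) weight 1/126
  (U=1, Z=2, X=1, Y=3, W=1) weight 1/126
Group by U:
  weight(U=0) = 1/63
  weight(U=1) = 1/63
Total weight = 1/63 + 1/63 = 2/63
P(U=0 | obs) = 1/63 / 2/63 = 1/2
P(U=1 | obs) = 1/63 / 2/63 = 1/2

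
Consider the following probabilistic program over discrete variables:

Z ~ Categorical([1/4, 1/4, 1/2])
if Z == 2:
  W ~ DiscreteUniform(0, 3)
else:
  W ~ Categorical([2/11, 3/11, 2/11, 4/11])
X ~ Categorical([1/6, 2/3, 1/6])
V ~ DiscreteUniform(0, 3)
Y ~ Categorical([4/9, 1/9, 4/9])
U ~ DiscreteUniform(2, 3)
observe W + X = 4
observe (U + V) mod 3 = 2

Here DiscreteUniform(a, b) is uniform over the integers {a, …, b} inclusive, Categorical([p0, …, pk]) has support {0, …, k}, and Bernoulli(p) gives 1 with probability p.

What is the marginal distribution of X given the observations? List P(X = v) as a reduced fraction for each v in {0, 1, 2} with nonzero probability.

P(X=1) = 108/127, P(X=2) = 19/127

Enumerate traces; 54 have nonzero weight after conditioning:
  (Z=0, W=2, X=2, V=0, Y=0, U=2) weight 1/2376
  (Z=0, W=2, X=2, V=0, Y=1, U=2) weight 1/9504
  (Z=0, W=2, X=2, V=0, Y=2, U=2) weight 1/2376
  (Z=0, W=2, X=2, V=2, Y=0, U=3) weight 1/2376
  (Z=0, W=2, X=2, V=2, Y=1, U=3) weight 1/9504
  (Z=0, W=2, X=2, V=2, Y=2, U=3) weight 1/2376
  (Z=0, W=2, X=2, V=3, Y=0, U=2) weight 1/2376
  (Z=0, W=2, X=2, V=3, Y=1, U=2) weight 1/9504
  (Z=0, W=3, X=1, V=0, Y=0, U=2) weight 1/297
  … 45 more
Group by X:
  weight(X=1) = 27/352
  weight(X=2) = 19/1408
Total weight = 27/352 + 19/1408 = 127/1408
P(X=1 | obs) = 27/352 / 127/1408 = 108/127
P(X=2 | obs) = 19/1408 / 127/1408 = 19/127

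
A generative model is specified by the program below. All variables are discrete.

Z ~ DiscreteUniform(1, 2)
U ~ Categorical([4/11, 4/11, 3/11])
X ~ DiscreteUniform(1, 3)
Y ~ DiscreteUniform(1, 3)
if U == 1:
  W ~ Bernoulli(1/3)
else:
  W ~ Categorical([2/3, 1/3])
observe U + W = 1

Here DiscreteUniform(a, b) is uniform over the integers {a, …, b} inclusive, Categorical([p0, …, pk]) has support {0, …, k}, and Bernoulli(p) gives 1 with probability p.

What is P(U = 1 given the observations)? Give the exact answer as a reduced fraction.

Enumerate traces; 36 have nonzero weight after conditioning:
  (Z=1, U=0, X=1, Y=1, W=1) weight 2/297
  (Z=1, U=0, X=1, Y=2, W=1) weight 2/297
  (Z=1, U=0, X=1, Y=3, W=1) weight 2/297
  (Z=1, U=0, X=2, Y=1, W=1) weight 2/297
  (Z=1, U=0, X=2, Y=2, W=1) weight 2/297
  (Z=1, U=0, X=2, Y=3, W=1) weight 2/297
  (Z=1, U=0, X=3, Y=1, W=1) weight 2/297
  (Z=1, U=0, X=3, Y=2, W=1) weight 2/297
  (Z=1, U=1, X=1, Y=1, W=0) weight 4/297
  … 27 more
Group by U:
  weight(U=0) = 4/33
  weight(U=1) = 8/33
Total weight = 4/33 + 8/33 = 4/11
P(U=0 | obs) = 4/33 / 4/11 = 1/3
P(U=1 | obs) = 8/33 / 4/11 = 2/3

P(U = 1 | obs) = 2/3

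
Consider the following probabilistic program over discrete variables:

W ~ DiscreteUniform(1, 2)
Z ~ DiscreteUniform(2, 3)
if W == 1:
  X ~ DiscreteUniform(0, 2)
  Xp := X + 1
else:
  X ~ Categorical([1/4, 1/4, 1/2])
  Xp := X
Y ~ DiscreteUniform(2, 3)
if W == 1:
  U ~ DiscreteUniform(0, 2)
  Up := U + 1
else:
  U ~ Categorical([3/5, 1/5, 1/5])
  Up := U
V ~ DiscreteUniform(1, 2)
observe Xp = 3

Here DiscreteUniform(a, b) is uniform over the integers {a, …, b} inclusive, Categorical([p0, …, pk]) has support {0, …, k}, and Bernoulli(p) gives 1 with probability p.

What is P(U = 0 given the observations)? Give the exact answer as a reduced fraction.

P(U = 0 | obs) = 1/3

Enumerate traces; 24 have nonzero weight after conditioning:
  (W=1, Z=2, X=2, Y=2, U=0, V=1) weight 1/144
  (W=1, Z=2, X=2, Y=2, U=0, V=2) weight 1/144
  (W=1, Z=2, X=2, Y=2, U=1, V=1) weight 1/144
  (W=1, Z=2, X=2, Y=2, U=1, V=2) weight 1/144
  (W=1, Z=2, X=2, Y=2, U=2, V=1) weight 1/144
  (W=1, Z=2, X=2, Y=2, U=2, V=2) weight 1/144
  (W=1, Z=2, X=2, Y=3, U=0, V=1) weight 1/144
  (W=1, Z=2, X=2, Y=3, U=0, V=2) weight 1/144
  … 16 more
Group by U:
  weight(U=0) = 1/18
  weight(U=1) = 1/18
  weight(U=2) = 1/18
Total weight = 1/18 + 1/18 + 1/18 = 1/6
P(U=0 | obs) = 1/18 / 1/6 = 1/3
P(U=1 | obs) = 1/18 / 1/6 = 1/3
P(U=2 | obs) = 1/18 / 1/6 = 1/3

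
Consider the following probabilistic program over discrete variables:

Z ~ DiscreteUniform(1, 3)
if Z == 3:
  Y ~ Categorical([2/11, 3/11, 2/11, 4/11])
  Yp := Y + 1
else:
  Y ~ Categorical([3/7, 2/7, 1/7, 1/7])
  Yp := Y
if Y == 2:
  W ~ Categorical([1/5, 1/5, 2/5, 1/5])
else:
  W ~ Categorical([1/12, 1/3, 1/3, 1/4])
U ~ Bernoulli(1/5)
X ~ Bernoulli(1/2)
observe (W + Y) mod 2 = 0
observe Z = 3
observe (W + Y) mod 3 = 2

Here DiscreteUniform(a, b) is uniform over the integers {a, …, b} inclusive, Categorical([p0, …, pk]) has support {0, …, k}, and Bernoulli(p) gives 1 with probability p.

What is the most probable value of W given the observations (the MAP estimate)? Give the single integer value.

argmax_v P(W = v | obs) = 1

Enumerate traces; 12 have nonzero weight after conditioning:
  (Z=3, Y=0, W=2, U=0, X=0) weight 4/495
  (Z=3, Y=0, W=2, U=0, X=1) weight 4/495
  (Z=3, Y=0, W=2, U=1, X=0) weight 1/495
  (Z=3, Y=0, W=2, U=1, X=1) weight 1/495
  (Z=3, Y=1, W=1, U=0, X=0) weight 2/165
  (Z=3, Y=1, W=1, U=0, X=1) weight 2/165
  (Z=3, Y=1, W=1, U=1, X=0) weight 1/330
  (Z=3, Y=1, W=1, U=1, X=1) weight 1/330
  (Z=3, Y=2, W=0, U=0, X=0) weight 4/825
  … 3 more
Group by W:
  weight(W=0) = 2/165
  weight(W=1) = 1/33
  weight(W=2) = 2/99
Total weight = 2/165 + 1/33 + 2/99 = 31/495
P(W=0 | obs) = 2/165 / 31/495 = 6/31
P(W=1 | obs) = 1/33 / 31/495 = 15/31
P(W=2 | obs) = 2/99 / 31/495 = 10/31
argmax = 1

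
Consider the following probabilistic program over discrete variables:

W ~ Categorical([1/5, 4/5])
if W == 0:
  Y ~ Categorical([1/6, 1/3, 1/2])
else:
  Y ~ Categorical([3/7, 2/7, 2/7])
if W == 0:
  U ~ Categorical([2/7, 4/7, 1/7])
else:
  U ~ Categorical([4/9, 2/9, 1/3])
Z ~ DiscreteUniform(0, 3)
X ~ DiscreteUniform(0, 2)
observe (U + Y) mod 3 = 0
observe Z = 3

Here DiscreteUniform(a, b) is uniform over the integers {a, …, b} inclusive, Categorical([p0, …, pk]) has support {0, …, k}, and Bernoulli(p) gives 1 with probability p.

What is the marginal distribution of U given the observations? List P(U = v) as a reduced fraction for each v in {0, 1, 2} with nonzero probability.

Enumerate traces; 18 have nonzero weight after conditioning:
  (W=0, Y=0, U=0, Z=3, X=0) weight 1/1260
  (W=0, Y=0, U=0, Z=3, X=1) weight 1/1260
  (W=0, Y=0, U=0, Z=3, X=2) weight 1/1260
  (W=0, Y=1, U=2, Z=3, X=0) weight 1/1260
  (W=0, Y=1, U=2, Z=3, X=1) weight 1/1260
  (W=0, Y=1, U=2, Z=3, X=2) weight 1/1260
  (W=0, Y=2, U=1, Z=3, X=0) weight 1/210
  (W=0, Y=2, U=1, Z=3, X=1) weight 1/210
  … 10 more
Group by U:
  weight(U=0) = 17/420
  weight(U=1) = 17/630
  weight(U=2) = 3/140
Total weight = 17/420 + 17/630 + 3/140 = 4/45
P(U=0 | obs) = 17/420 / 4/45 = 51/112
P(U=1 | obs) = 17/630 / 4/45 = 17/56
P(U=2 | obs) = 3/140 / 4/45 = 27/112

P(U=0) = 51/112, P(U=1) = 17/56, P(U=2) = 27/112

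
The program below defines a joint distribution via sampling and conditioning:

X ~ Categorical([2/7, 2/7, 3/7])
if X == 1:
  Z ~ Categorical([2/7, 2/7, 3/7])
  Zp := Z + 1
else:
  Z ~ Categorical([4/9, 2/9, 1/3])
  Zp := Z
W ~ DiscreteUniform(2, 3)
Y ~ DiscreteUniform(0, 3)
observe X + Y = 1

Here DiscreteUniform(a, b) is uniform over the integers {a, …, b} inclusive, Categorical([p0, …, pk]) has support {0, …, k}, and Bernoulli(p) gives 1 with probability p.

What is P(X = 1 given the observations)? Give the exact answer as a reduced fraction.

Enumerate traces; 12 have nonzero weight after conditioning:
  (X=0, Z=0, W=2, Y=1) weight 1/63
  (X=0, Z=0, W=3, Y=1) weight 1/63
  (X=0, Z=1, W=2, Y=1) weight 1/126
  (X=0, Z=1, W=3, Y=1) weight 1/126
  (X=0, Z=2, W=2, Y=1) weight 1/84
  (X=0, Z=2, W=3, Y=1) weight 1/84
  (X=1, Z=0, W=2, Y=0) weight 1/98
  (X=1, Z=0, W=3, Y=0) weight 1/98
  … 4 more
Group by X:
  weight(X=0) = 1/14
  weight(X=1) = 1/14
Total weight = 1/14 + 1/14 = 1/7
P(X=0 | obs) = 1/14 / 1/7 = 1/2
P(X=1 | obs) = 1/14 / 1/7 = 1/2

P(X = 1 | obs) = 1/2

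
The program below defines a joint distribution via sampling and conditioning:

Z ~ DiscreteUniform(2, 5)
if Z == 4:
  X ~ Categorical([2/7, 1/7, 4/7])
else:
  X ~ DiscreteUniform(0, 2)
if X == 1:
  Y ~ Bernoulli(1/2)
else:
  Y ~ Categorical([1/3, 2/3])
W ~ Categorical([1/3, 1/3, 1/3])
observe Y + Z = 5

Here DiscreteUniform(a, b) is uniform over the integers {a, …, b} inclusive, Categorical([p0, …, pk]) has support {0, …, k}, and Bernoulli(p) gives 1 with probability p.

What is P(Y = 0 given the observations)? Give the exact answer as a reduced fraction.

P(Y = 0 | obs) = 49/130

Enumerate traces; 18 have nonzero weight after conditioning:
  (Z=4, X=0, Y=1, W=0) weight 1/63
  (Z=4, X=0, Y=1, W=1) weight 1/63
  (Z=4, X=0, Y=1, W=2) weight 1/63
  (Z=4, X=1, Y=1, W=0) weight 1/168
  (Z=4, X=1, Y=1, W=1) weight 1/168
  (Z=4, X=1, Y=1, W=2) weight 1/168
  (Z=4, X=2, Y=1, W=0) weight 2/63
  (Z=4, X=2, Y=1, W=1) weight 2/63
  (Z=5, X=0, Y=0, W=0) weight 1/108
  … 9 more
Group by Y:
  weight(Y=0) = 7/72
  weight(Y=1) = 9/56
Total weight = 7/72 + 9/56 = 65/252
P(Y=0 | obs) = 7/72 / 65/252 = 49/130
P(Y=1 | obs) = 9/56 / 65/252 = 81/130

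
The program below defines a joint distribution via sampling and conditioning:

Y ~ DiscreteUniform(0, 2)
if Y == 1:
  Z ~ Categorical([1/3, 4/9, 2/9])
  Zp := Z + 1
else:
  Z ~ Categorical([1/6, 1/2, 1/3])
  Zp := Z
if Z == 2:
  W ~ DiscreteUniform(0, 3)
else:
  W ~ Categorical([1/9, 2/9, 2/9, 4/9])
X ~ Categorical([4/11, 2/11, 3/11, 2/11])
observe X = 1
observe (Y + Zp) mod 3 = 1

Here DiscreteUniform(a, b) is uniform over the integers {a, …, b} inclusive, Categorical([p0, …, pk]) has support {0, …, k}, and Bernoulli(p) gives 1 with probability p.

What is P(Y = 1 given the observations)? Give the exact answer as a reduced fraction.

P(Y = 1 | obs) = 4/19

Enumerate traces; 12 have nonzero weight after conditioning:
  (Y=0, Z=1, W=0, X=1) weight 1/297
  (Y=0, Z=1, W=1, X=1) weight 2/297
  (Y=0, Z=1, W=2, X=1) weight 2/297
  (Y=0, Z=1, W=3, X=1) weight 4/297
  (Y=1, Z=2, W=0, X=1) weight 1/297
  (Y=1, Z=2, W=1, X=1) weight 1/297
  (Y=1, Z=2, W=2, X=1) weight 1/297
  (Y=1, Z=2, W=3, X=1) weight 1/297
  (Y=2, Z=2, W=0, X=1) weight 1/198
  … 3 more
Group by Y:
  weight(Y=0) = 1/33
  weight(Y=1) = 4/297
  weight(Y=2) = 2/99
Total weight = 1/33 + 4/297 + 2/99 = 19/297
P(Y=0 | obs) = 1/33 / 19/297 = 9/19
P(Y=1 | obs) = 4/297 / 19/297 = 4/19
P(Y=2 | obs) = 2/99 / 19/297 = 6/19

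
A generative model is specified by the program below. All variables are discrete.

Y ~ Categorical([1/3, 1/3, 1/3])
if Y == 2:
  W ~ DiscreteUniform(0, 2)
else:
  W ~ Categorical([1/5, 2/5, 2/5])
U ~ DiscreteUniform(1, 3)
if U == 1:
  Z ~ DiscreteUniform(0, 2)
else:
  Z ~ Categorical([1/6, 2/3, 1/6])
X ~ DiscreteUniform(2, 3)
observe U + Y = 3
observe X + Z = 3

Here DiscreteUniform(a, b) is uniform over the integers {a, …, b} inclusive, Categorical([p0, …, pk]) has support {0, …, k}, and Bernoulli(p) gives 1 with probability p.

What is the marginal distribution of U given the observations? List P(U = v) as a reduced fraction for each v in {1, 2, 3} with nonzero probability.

P(U=1) = 2/7, P(U=2) = 5/14, P(U=3) = 5/14

Enumerate traces; 18 have nonzero weight after conditioning:
  (Y=0, W=0, U=3, Z=0, X=3) weight 1/540
  (Y=0, W=0, U=3, Z=1, X=2) weight 1/135
  (Y=0, W=1, U=3, Z=0, X=3) weight 1/270
  (Y=0, W=1, U=3, Z=1, X=2) weight 2/135
  (Y=0, W=2, U=3, Z=0, X=3) weight 1/270
  (Y=0, W=2, U=3, Z=1, X=2) weight 2/135
  (Y=1, W=0, U=2, Z=0, X=3) weight 1/540
  (Y=1, W=0, U=2, Z=1, X=2) weight 1/135
  (Y=2, W=0, U=1, Z=0, X=3) weight 1/162
  … 9 more
Group by U:
  weight(U=1) = 1/27
  weight(U=2) = 5/108
  weight(U=3) = 5/108
Total weight = 1/27 + 5/108 + 5/108 = 7/54
P(U=1 | obs) = 1/27 / 7/54 = 2/7
P(U=2 | obs) = 5/108 / 7/54 = 5/14
P(U=3 | obs) = 5/108 / 7/54 = 5/14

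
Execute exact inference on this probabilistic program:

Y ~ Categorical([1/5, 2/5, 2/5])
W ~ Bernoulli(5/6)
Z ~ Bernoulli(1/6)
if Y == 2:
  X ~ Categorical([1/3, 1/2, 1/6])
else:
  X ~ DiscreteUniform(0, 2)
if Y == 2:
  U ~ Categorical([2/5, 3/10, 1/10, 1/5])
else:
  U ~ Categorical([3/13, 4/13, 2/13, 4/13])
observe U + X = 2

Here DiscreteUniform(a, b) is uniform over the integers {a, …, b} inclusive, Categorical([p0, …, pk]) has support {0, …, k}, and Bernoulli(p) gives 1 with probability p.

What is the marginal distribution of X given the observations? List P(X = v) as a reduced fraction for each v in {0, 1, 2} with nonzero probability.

Enumerate traces; 36 have nonzero weight after conditioning:
  (Y=0, W=0, Z=0, X=0, U=2) weight 1/702
  (Y=0, W=0, Z=0, X=1, U=1) weight 1/351
  (Y=0, W=0, Z=0, X=2, U=0) weight 1/468
  (Y=0, W=0, Z=1, X=0, U=2) weight 1/3510
  (Y=0, W=0, Z=1, X=1, U=1) weight 1/1755
  (Y=0, W=0, Z=1, X=2, U=0) weight 1/2340
  (Y=0, W=1, Z=0, X=0, U=2) weight 5/702
  (Y=0, W=1, Z=0, X=1, U=1) weight 5/351
  … 28 more
Group by X:
  weight(X=0) = 43/975
  weight(X=1) = 79/650
  weight(X=2) = 71/975
Total weight = 43/975 + 79/650 + 71/975 = 31/130
P(X=0 | obs) = 43/975 / 31/130 = 86/465
P(X=1 | obs) = 79/650 / 31/130 = 79/155
P(X=2 | obs) = 71/975 / 31/130 = 142/465

P(X=0) = 86/465, P(X=1) = 79/155, P(X=2) = 142/465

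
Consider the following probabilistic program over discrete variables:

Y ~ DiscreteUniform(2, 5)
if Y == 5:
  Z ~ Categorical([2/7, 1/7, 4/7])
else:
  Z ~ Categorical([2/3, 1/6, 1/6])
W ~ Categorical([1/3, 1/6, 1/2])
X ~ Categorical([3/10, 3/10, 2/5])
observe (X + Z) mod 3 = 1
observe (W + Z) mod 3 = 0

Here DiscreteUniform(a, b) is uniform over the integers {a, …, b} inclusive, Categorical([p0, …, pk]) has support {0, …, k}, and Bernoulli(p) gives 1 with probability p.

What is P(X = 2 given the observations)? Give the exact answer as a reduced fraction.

P(X = 2 | obs) = 20/111

Enumerate traces; 12 have nonzero weight after conditioning:
  (Y=2, Z=0, W=0, X=1) weight 1/60
  (Y=2, Z=1, W=2, X=0) weight 1/160
  (Y=2, Z=2, W=1, X=2) weight 1/360
  (Y=3, Z=0, W=0, X=1) weight 1/60
  (Y=3, Z=1, W=2, X=0) weight 1/160
  (Y=3, Z=2, W=1, X=2) weight 1/360
  (Y=4, Z=0, W=0, X=1) weight 1/60
  (Y=4, Z=1, W=2, X=0) weight 1/160
  … 4 more
Group by X:
  weight(X=0) = 27/1120
  weight(X=1) = 2/35
  weight(X=2) = 1/56
Total weight = 27/1120 + 2/35 + 1/56 = 111/1120
P(X=0 | obs) = 27/1120 / 111/1120 = 9/37
P(X=1 | obs) = 2/35 / 111/1120 = 64/111
P(X=2 | obs) = 1/56 / 111/1120 = 20/111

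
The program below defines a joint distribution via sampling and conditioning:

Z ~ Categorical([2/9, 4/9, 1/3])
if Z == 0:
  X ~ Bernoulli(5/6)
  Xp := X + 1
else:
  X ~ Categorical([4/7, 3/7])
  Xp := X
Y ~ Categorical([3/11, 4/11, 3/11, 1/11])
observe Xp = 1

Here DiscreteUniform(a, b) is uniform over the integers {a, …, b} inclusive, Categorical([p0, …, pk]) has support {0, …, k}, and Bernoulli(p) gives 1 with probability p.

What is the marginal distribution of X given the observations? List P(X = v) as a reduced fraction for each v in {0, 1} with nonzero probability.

Enumerate traces; 12 have nonzero weight after conditioning:
  (Z=0, X=0, Y=0) weight 1/99
  (Z=0, X=0, Y=1) weight 4/297
  (Z=0, X=0, Y=2) weight 1/99
  (Z=0, X=0, Y=3) weight 1/297
  (Z=1, X=1, Y=0) weight 4/77
  (Z=1, X=1, Y=1) weight 16/231
  (Z=1, X=1, Y=2) weight 4/77
  (Z=1, X=1, Y=3) weight 4/231
  … 4 more
Group by X:
  weight(X=0) = 1/27
  weight(X=1) = 1/3
Total weight = 1/27 + 1/3 = 10/27
P(X=0 | obs) = 1/27 / 10/27 = 1/10
P(X=1 | obs) = 1/3 / 10/27 = 9/10

P(X=0) = 1/10, P(X=1) = 9/10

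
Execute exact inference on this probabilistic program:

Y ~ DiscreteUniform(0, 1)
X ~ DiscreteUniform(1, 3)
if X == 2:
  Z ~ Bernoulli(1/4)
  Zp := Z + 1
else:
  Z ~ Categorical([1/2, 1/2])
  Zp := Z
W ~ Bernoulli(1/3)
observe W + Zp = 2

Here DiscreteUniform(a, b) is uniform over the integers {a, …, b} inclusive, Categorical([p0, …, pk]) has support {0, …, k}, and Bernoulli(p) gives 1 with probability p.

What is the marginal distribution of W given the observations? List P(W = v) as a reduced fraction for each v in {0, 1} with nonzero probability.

Enumerate traces; 8 have nonzero weight after conditioning:
  (Y=0, X=1, Z=1, W=1) weight 1/36
  (Y=0, X=2, Z=0, W=1) weight 1/24
  (Y=0, X=2, Z=1, W=0) weight 1/36
  (Y=0, X=3, Z=1, W=1) weight 1/36
  (Y=1, X=1, Z=1, W=1) weight 1/36
  (Y=1, X=2, Z=0, W=1) weight 1/24
  (Y=1, X=2, Z=1, W=0) weight 1/36
  (Y=1, X=3, Z=1, W=1) weight 1/36
Group by W:
  weight(W=0) = 1/18
  weight(W=1) = 7/36
Total weight = 1/18 + 7/36 = 1/4
P(W=0 | obs) = 1/18 / 1/4 = 2/9
P(W=1 | obs) = 7/36 / 1/4 = 7/9

P(W=0) = 2/9, P(W=1) = 7/9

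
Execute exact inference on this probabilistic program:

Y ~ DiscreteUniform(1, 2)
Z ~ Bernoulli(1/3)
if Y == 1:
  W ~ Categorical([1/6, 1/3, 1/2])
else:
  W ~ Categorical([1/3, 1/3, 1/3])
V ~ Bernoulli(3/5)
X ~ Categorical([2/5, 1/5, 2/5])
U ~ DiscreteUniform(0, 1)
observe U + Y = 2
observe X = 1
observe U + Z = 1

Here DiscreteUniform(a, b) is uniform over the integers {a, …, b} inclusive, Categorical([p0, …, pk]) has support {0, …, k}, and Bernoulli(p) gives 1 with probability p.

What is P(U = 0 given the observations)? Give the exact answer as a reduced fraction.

Enumerate traces; 12 have nonzero weight after conditioning:
  (Y=1, Z=0, W=0, V=0, X=1, U=1) weight 1/450
  (Y=1, Z=0, W=0, V=1, X=1, U=1) weight 1/300
  (Y=1, Z=0, W=1, V=0, X=1, U=1) weight 1/225
  (Y=1, Z=0, W=1, V=1, X=1, U=1) weight 1/150
  (Y=1, Z=0, W=2, V=0, X=1, U=1) weight 1/150
  (Y=1, Z=0, W=2, V=1, X=1, U=1) weight 1/100
  (Y=2, Z=1, W=0, V=0, X=1, U=0) weight 1/450
  (Y=2, Z=1, W=0, V=1, X=1, U=0) weight 1/300
  … 4 more
Group by U:
  weight(U=0) = 1/60
  weight(U=1) = 1/30
Total weight = 1/60 + 1/30 = 1/20
P(U=0 | obs) = 1/60 / 1/20 = 1/3
P(U=1 | obs) = 1/30 / 1/20 = 2/3

P(U = 0 | obs) = 1/3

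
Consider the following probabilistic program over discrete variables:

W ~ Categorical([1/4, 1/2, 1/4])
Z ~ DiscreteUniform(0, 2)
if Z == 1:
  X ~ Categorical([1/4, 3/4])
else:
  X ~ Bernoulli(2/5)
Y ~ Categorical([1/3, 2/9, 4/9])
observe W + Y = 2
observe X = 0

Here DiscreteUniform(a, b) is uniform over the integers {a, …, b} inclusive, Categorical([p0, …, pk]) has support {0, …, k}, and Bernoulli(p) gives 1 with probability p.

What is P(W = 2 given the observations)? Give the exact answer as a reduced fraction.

Enumerate traces; 9 have nonzero weight after conditioning:
  (W=0, Z=0, X=0, Y=2) weight 1/45
  (W=0, Z=1, X=0, Y=2) weight 1/108
  (W=0, Z=2, X=0, Y=2) weight 1/45
  (W=1, Z=0, X=0, Y=1) weight 1/45
  (W=1, Z=1, X=0, Y=1) weight 1/108
  (W=1, Z=2, X=0, Y=1) weight 1/45
  (W=2, Z=0, X=0, Y=0) weight 1/60
  (W=2, Z=1, X=0, Y=0) weight 1/144
  … 1 more
Group by W:
  weight(W=0) = 29/540
  weight(W=1) = 29/540
  weight(W=2) = 29/720
Total weight = 29/540 + 29/540 + 29/720 = 319/2160
P(W=0 | obs) = 29/540 / 319/2160 = 4/11
P(W=1 | obs) = 29/540 / 319/2160 = 4/11
P(W=2 | obs) = 29/720 / 319/2160 = 3/11

P(W = 2 | obs) = 3/11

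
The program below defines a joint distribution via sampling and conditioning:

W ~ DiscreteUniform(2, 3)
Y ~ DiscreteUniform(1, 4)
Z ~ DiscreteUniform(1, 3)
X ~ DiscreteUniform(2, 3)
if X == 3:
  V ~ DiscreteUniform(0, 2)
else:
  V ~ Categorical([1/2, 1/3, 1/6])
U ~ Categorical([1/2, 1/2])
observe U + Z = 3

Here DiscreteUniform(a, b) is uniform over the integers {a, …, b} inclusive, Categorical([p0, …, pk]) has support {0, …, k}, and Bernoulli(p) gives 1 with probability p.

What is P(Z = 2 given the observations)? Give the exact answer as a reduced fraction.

P(Z = 2 | obs) = 1/2

Enumerate traces; 96 have nonzero weight after conditioning:
  (W=2, Y=1, Z=2, X=2, V=0, U=1) weight 1/192
  (W=2, Y=1, Z=2, X=2, V=1, U=1) weight 1/288
  (W=2, Y=1, Z=2, X=2, V=2, U=1) weight 1/576
  (W=2, Y=1, Z=2, X=3, V=0, U=1) weight 1/288
  (W=2, Y=1, Z=2, X=3, V=1, U=1) weight 1/288
  (W=2, Y=1, Z=2, X=3, V=2, U=1) weight 1/288
  (W=2, Y=1, Z=3, X=2, V=0, U=0) weight 1/192
  (W=2, Y=1, Z=3, X=2, V=1, U=0) weight 1/288
  … 88 more
Group by Z:
  weight(Z=2) = 1/6
  weight(Z=3) = 1/6
Total weight = 1/6 + 1/6 = 1/3
P(Z=2 | obs) = 1/6 / 1/3 = 1/2
P(Z=3 | obs) = 1/6 / 1/3 = 1/2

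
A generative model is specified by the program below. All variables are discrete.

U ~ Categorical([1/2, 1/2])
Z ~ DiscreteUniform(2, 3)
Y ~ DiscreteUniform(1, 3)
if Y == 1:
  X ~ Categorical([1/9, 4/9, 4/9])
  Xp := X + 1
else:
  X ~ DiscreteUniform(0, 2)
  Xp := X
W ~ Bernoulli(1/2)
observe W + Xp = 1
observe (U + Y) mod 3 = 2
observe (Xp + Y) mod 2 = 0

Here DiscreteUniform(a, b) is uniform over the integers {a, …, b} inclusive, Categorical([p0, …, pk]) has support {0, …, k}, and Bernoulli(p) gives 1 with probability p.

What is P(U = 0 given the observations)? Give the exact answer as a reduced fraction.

P(U = 0 | obs) = 3/4

Enumerate traces; 4 have nonzero weight after conditioning:
  (U=0, Z=2, Y=2, X=0, W=1) weight 1/72
  (U=0, Z=3, Y=2, X=0, W=1) weight 1/72
  (U=1, Z=2, Y=1, X=0, W=0) weight 1/216
  (U=1, Z=3, Y=1, X=0, W=0) weight 1/216
Group by U:
  weight(U=0) = 1/36
  weight(U=1) = 1/108
Total weight = 1/36 + 1/108 = 1/27
P(U=0 | obs) = 1/36 / 1/27 = 3/4
P(U=1 | obs) = 1/108 / 1/27 = 1/4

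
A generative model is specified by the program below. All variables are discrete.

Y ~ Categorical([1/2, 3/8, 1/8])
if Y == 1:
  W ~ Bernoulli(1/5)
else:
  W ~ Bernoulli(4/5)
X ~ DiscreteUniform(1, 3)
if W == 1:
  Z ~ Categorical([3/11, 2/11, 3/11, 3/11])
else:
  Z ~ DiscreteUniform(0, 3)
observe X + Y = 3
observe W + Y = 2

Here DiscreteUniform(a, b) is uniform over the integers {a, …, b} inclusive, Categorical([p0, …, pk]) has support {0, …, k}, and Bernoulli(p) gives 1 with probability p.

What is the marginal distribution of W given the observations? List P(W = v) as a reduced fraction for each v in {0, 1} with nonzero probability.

Enumerate traces; 8 have nonzero weight after conditioning:
  (Y=1, W=1, X=2, Z=0) weight 3/440
  (Y=1, W=1, X=2, Z=1) weight 1/220
  (Y=1, W=1, X=2, Z=2) weight 3/440
  (Y=1, W=1, X=2, Z=3) weight 3/440
  (Y=2, W=0, X=1, Z=0) weight 1/480
  (Y=2, W=0, X=1, Z=1) weight 1/480
  (Y=2, W=0, X=1, Z=2) weight 1/480
  (Y=2, W=0, X=1, Z=3) weight 1/480
Group by W:
  weight(W=0) = 1/120
  weight(W=1) = 1/40
Total weight = 1/120 + 1/40 = 1/30
P(W=0 | obs) = 1/120 / 1/30 = 1/4
P(W=1 | obs) = 1/40 / 1/30 = 3/4

P(W=0) = 1/4, P(W=1) = 3/4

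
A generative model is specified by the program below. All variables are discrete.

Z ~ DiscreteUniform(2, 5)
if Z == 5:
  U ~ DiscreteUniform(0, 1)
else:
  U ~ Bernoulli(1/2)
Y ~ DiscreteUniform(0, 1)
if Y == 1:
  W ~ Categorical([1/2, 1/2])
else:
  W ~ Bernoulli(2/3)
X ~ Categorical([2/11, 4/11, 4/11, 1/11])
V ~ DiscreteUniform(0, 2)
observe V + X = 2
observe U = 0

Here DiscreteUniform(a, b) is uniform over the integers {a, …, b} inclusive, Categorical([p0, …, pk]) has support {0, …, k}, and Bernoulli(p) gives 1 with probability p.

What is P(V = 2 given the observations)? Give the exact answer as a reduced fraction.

Enumerate traces; 48 have nonzero weight after conditioning:
  (Z=2, U=0, Y=0, W=0, X=0, V=2) weight 1/792
  (Z=2, U=0, Y=0, W=0, X=1, V=1) weight 1/396
  (Z=2, U=0, Y=0, W=0, X=2, V=0) weight 1/396
  (Z=2, U=0, Y=0, W=1, X=0, V=2) weight 1/396
  (Z=2, U=0, Y=0, W=1, X=1, V=1) weight 1/198
  (Z=2, U=0, Y=0, W=1, X=2, V=0) weight 1/198
  (Z=2, U=0, Y=1, W=0, X=0, V=2) weight 1/528
  (Z=2, U=0, Y=1, W=0, X=1, V=1) weight 1/264
  … 40 more
Group by V:
  weight(V=0) = 2/33
  weight(V=1) = 2/33
  weight(V=2) = 1/33
Total weight = 2/33 + 2/33 + 1/33 = 5/33
P(V=0 | obs) = 2/33 / 5/33 = 2/5
P(V=1 | obs) = 2/33 / 5/33 = 2/5
P(V=2 | obs) = 1/33 / 5/33 = 1/5

P(V = 2 | obs) = 1/5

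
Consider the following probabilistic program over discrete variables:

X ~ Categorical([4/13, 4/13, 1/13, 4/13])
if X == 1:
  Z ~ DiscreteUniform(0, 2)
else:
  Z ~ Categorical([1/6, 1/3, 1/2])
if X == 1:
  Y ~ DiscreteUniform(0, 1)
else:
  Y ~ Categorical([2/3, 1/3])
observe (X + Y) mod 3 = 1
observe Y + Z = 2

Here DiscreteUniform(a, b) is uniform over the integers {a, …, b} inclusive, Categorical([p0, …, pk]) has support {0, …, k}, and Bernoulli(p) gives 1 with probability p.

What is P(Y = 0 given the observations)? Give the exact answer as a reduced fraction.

Enumerate traces; 3 have nonzero weight after conditioning:
  (X=0, Z=1, Y=1) weight 4/117
  (X=1, Z=2, Y=0) weight 2/39
  (X=3, Z=1, Y=1) weight 4/117
Group by Y:
  weight(Y=0) = 2/39
  weight(Y=1) = 8/117
Total weight = 2/39 + 8/117 = 14/117
P(Y=0 | obs) = 2/39 / 14/117 = 3/7
P(Y=1 | obs) = 8/117 / 14/117 = 4/7

P(Y = 0 | obs) = 3/7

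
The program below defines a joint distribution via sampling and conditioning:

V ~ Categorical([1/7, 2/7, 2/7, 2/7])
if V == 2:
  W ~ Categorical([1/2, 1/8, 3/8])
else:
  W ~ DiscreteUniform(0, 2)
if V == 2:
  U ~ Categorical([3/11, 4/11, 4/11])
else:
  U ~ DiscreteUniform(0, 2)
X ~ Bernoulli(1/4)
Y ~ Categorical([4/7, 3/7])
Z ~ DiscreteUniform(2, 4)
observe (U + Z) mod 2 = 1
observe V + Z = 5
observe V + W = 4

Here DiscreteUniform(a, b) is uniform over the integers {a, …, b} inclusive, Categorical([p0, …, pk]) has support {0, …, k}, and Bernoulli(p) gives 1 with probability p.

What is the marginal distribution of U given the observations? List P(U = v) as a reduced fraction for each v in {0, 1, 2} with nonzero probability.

Enumerate traces; 12 have nonzero weight after conditioning:
  (V=2, W=2, U=0, X=0, Y=0, Z=3) weight 9/2156
  (V=2, W=2, U=0, X=0, Y=1, Z=3) weight 27/8624
  (V=2, W=2, U=0, X=1, Y=0, Z=3) weight 3/2156
  (V=2, W=2, U=0, X=1, Y=1, Z=3) weight 9/8624
  (V=2, W=2, U=2, X=0, Y=0, Z=3) weight 3/539
  (V=2, W=2, U=2, X=0, Y=1, Z=3) weight 9/2156
  (V=2, W=2, U=2, X=1, Y=0, Z=3) weight 1/539
  (V=2, W=2, U=2, X=1, Y=1, Z=3) weight 3/2156
  (V=3, W=1, U=1, X=0, Y=0, Z=2) weight 2/441
  … 3 more
Group by U:
  weight(U=0) = 3/308
  weight(U=1) = 2/189
  weight(U=2) = 1/77
Total weight = 3/308 + 2/189 + 1/77 = 277/8316
P(U=0 | obs) = 3/308 / 277/8316 = 81/277
P(U=1 | obs) = 2/189 / 277/8316 = 88/277
P(U=2 | obs) = 1/77 / 277/8316 = 108/277

P(U=0) = 81/277, P(U=1) = 88/277, P(U=2) = 108/277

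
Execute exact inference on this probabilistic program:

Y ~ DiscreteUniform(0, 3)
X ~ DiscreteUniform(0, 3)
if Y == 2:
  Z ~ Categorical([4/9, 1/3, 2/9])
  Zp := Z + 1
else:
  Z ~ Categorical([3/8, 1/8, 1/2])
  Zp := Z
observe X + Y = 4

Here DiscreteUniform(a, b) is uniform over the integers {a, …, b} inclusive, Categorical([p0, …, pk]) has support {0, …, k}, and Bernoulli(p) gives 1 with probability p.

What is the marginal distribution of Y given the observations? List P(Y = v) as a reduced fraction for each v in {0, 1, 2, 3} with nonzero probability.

Enumerate traces; 9 have nonzero weight after conditioning:
  (Y=1, X=3, Z=0) weight 3/128
  (Y=1, X=3, Z=1) weight 1/128
  (Y=1, X=3, Z=2) weight 1/32
  (Y=2, X=2, Z=0) weight 1/36
  (Y=2, X=2, Z=1) weight 1/48
  (Y=2, X=2, Z=2) weight 1/72
  (Y=3, X=1, Z=0) weight 3/128
  (Y=3, X=1, Z=1) weight 1/128
  … 1 more
Group by Y:
  weight(Y=1) = 1/16
  weight(Y=2) = 1/16
  weight(Y=3) = 1/16
Total weight = 1/16 + 1/16 + 1/16 = 3/16
P(Y=1 | obs) = 1/16 / 3/16 = 1/3
P(Y=2 | obs) = 1/16 / 3/16 = 1/3
P(Y=3 | obs) = 1/16 / 3/16 = 1/3

P(Y=1) = 1/3, P(Y=2) = 1/3, P(Y=3) = 1/3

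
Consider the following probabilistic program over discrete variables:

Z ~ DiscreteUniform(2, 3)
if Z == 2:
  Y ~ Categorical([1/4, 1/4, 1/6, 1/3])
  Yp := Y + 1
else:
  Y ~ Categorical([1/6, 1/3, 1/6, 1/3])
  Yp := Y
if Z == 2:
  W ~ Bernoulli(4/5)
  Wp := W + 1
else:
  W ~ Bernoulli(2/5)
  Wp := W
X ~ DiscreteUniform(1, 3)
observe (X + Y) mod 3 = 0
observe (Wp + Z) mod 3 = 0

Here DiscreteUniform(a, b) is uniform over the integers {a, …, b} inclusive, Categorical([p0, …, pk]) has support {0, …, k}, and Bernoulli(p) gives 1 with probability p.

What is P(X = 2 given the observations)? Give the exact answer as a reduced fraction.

Enumerate traces; 8 have nonzero weight after conditioning:
  (Z=2, Y=0, W=0, X=3) weight 1/120
  (Z=2, Y=1, W=0, X=2) weight 1/120
  (Z=2, Y=2, W=0, X=1) weight 1/180
  (Z=2, Y=3, W=0, X=3) weight 1/90
  (Z=3, Y=0, W=0, X=3) weight 1/60
  (Z=3, Y=1, W=0, X=2) weight 1/30
  (Z=3, Y=2, W=0, X=1) weight 1/60
  (Z=3, Y=3, W=0, X=3) weight 1/30
Group by X:
  weight(X=1) = 1/45
  weight(X=2) = 1/24
  weight(X=3) = 5/72
Total weight = 1/45 + 1/24 + 5/72 = 2/15
P(X=1 | obs) = 1/45 / 2/15 = 1/6
P(X=2 | obs) = 1/24 / 2/15 = 5/16
P(X=3 | obs) = 5/72 / 2/15 = 25/48

P(X = 2 | obs) = 5/16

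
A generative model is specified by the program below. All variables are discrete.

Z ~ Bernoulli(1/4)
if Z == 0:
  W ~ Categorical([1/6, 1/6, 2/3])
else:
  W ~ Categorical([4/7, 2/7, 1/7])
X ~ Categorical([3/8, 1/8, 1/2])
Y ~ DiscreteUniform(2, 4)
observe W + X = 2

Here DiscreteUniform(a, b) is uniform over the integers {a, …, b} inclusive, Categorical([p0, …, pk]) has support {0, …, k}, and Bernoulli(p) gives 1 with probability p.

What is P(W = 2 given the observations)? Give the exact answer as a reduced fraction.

P(W = 2 | obs) = 90/161

Enumerate traces; 18 have nonzero weight after conditioning:
  (Z=0, W=0, X=2, Y=2) weight 1/48
  (Z=0, W=0, X=2, Y=3) weight 1/48
  (Z=0, W=0, X=2, Y=4) weight 1/48
  (Z=0, W=1, X=1, Y=2) weight 1/192
  (Z=0, W=1, X=1, Y=3) weight 1/192
  (Z=0, W=1, X=1, Y=4) weight 1/192
  (Z=0, W=2, X=0, Y=2) weight 1/16
  (Z=0, W=2, X=0, Y=3) weight 1/16
  … 10 more
Group by W:
  weight(W=0) = 15/112
  weight(W=1) = 11/448
  weight(W=2) = 45/224
Total weight = 15/112 + 11/448 + 45/224 = 23/64
P(W=0 | obs) = 15/112 / 23/64 = 60/161
P(W=1 | obs) = 11/448 / 23/64 = 11/161
P(W=2 | obs) = 45/224 / 23/64 = 90/161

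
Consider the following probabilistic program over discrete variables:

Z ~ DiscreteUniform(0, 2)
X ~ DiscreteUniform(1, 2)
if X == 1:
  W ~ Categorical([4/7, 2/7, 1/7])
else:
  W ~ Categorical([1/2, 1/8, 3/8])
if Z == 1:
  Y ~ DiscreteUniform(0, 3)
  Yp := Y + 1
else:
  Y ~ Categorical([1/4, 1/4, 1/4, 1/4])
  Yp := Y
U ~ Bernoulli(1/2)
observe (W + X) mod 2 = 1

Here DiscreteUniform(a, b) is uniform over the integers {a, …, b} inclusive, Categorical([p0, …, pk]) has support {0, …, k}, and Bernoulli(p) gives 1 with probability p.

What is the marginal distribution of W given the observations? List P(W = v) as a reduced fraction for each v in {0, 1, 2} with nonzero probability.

Enumerate traces; 72 have nonzero weight after conditioning:
  (Z=0, X=1, W=0, Y=0, U=0) weight 1/84
  (Z=0, X=1, W=0, Y=0, U=1) weight 1/84
  (Z=0, X=1, W=0, Y=1, U=0) weight 1/84
  (Z=0, X=1, W=0, Y=1, U=1) weight 1/84
  (Z=0, X=1, W=0, Y=2, U=0) weight 1/84
  (Z=0, X=1, W=0, Y=2, U=1) weight 1/84
  (Z=0, X=1, W=0, Y=3, U=0) weight 1/84
  (Z=0, X=1, W=0, Y=3, U=1) weight 1/84
  (Z=0, X=1, W=2, Y=0, U=0) weight 1/336
  (Z=0, X=2, W=1, Y=0, U=0) weight 1/384
  … 62 more
Group by W:
  weight(W=0) = 2/7
  weight(W=1) = 1/16
  weight(W=2) = 1/14
Total weight = 2/7 + 1/16 + 1/14 = 47/112
P(W=0 | obs) = 2/7 / 47/112 = 32/47
P(W=1 | obs) = 1/16 / 47/112 = 7/47
P(W=2 | obs) = 1/14 / 47/112 = 8/47

P(W=0) = 32/47, P(W=1) = 7/47, P(W=2) = 8/47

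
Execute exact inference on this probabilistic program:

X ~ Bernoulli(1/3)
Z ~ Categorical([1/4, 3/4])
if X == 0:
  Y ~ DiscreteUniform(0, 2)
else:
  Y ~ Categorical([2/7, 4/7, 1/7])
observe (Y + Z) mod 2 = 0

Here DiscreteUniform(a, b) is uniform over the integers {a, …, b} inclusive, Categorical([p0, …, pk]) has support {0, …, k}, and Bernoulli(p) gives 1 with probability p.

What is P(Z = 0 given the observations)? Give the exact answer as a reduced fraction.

Enumerate traces; 6 have nonzero weight after conditioning:
  (X=0, Z=0, Y=0) weight 1/18
  (X=0, Z=0, Y=2) weight 1/18
  (X=0, Z=1, Y=1) weight 1/6
  (X=1, Z=0, Y=0) weight 1/42
  (X=1, Z=0, Y=2) weight 1/84
  (X=1, Z=1, Y=1) weight 1/7
Group by Z:
  weight(Z=0) = 37/252
  weight(Z=1) = 13/42
Total weight = 37/252 + 13/42 = 115/252
P(Z=0 | obs) = 37/252 / 115/252 = 37/115
P(Z=1 | obs) = 13/42 / 115/252 = 78/115

P(Z = 0 | obs) = 37/115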